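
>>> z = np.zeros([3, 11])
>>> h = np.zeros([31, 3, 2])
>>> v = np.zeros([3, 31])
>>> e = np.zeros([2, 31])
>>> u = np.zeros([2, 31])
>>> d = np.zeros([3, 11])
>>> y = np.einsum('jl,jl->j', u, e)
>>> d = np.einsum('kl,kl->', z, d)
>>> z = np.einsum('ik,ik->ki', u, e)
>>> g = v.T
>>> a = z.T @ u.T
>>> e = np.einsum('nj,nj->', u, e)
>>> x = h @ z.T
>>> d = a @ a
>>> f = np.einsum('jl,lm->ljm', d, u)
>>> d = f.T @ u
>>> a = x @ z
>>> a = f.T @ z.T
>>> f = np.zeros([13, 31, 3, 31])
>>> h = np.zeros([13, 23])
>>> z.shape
(31, 2)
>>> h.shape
(13, 23)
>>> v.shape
(3, 31)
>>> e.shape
()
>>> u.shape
(2, 31)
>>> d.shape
(31, 2, 31)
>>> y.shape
(2,)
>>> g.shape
(31, 3)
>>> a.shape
(31, 2, 31)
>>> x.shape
(31, 3, 31)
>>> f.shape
(13, 31, 3, 31)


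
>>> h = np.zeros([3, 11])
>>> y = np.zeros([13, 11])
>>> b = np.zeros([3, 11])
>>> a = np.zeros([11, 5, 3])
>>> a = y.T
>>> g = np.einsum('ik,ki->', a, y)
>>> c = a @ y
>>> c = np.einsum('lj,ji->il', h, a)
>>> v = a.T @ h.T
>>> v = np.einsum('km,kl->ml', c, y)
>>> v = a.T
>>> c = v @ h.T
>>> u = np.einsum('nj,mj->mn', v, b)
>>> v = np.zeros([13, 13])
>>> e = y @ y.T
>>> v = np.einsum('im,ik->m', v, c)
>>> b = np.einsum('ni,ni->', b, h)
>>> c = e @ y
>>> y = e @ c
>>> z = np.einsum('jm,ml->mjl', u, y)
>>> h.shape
(3, 11)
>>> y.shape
(13, 11)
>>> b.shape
()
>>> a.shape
(11, 13)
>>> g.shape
()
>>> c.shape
(13, 11)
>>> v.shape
(13,)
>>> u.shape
(3, 13)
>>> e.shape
(13, 13)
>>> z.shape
(13, 3, 11)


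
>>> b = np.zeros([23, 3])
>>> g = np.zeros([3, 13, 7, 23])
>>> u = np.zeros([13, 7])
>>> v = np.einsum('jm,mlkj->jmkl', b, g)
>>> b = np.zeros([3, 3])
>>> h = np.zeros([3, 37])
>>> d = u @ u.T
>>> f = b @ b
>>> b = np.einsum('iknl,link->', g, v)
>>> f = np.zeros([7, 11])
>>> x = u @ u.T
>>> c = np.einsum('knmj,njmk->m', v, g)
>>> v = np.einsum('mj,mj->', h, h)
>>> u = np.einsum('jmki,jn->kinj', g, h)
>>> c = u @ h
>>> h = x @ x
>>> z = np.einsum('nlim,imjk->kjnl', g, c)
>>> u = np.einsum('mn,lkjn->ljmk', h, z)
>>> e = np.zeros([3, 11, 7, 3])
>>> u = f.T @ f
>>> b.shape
()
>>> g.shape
(3, 13, 7, 23)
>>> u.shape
(11, 11)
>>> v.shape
()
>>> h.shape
(13, 13)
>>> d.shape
(13, 13)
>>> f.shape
(7, 11)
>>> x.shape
(13, 13)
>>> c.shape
(7, 23, 37, 37)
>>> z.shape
(37, 37, 3, 13)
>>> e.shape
(3, 11, 7, 3)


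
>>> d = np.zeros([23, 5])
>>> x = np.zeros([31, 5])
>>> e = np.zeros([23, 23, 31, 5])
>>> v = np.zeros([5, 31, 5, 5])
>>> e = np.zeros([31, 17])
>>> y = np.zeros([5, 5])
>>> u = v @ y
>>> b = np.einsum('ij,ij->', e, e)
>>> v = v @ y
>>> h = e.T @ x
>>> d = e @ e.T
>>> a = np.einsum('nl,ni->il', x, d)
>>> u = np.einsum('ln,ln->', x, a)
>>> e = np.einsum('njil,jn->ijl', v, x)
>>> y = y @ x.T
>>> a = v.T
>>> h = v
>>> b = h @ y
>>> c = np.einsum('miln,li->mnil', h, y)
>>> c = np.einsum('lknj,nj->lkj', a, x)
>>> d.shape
(31, 31)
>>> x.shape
(31, 5)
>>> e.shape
(5, 31, 5)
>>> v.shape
(5, 31, 5, 5)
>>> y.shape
(5, 31)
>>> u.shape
()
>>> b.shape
(5, 31, 5, 31)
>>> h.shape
(5, 31, 5, 5)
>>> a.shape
(5, 5, 31, 5)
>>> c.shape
(5, 5, 5)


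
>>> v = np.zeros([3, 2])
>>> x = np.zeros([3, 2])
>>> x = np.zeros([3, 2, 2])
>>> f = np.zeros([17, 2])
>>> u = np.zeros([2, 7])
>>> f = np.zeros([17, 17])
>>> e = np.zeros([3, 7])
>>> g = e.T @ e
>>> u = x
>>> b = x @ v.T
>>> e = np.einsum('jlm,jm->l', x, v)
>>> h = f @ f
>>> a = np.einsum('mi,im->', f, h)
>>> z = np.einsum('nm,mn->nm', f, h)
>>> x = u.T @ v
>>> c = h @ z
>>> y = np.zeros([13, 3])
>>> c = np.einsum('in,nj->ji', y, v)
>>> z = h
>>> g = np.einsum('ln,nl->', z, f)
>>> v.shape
(3, 2)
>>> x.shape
(2, 2, 2)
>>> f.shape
(17, 17)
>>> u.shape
(3, 2, 2)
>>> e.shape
(2,)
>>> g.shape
()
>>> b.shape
(3, 2, 3)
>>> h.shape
(17, 17)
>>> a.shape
()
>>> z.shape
(17, 17)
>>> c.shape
(2, 13)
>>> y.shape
(13, 3)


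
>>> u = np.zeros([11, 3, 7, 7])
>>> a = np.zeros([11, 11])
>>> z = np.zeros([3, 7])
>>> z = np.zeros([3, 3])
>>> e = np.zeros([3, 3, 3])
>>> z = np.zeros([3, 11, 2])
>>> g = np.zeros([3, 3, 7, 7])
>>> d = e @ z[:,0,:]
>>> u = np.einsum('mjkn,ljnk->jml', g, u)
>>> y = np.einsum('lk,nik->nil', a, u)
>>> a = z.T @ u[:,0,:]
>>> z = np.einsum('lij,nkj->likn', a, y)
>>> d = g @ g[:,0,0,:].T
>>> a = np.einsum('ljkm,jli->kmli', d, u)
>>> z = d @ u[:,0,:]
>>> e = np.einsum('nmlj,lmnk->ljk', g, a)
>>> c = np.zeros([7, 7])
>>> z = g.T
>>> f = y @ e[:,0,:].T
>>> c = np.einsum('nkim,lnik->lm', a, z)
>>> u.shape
(3, 3, 11)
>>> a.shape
(7, 3, 3, 11)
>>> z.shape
(7, 7, 3, 3)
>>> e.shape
(7, 7, 11)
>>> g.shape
(3, 3, 7, 7)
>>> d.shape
(3, 3, 7, 3)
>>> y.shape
(3, 3, 11)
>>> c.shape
(7, 11)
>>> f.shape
(3, 3, 7)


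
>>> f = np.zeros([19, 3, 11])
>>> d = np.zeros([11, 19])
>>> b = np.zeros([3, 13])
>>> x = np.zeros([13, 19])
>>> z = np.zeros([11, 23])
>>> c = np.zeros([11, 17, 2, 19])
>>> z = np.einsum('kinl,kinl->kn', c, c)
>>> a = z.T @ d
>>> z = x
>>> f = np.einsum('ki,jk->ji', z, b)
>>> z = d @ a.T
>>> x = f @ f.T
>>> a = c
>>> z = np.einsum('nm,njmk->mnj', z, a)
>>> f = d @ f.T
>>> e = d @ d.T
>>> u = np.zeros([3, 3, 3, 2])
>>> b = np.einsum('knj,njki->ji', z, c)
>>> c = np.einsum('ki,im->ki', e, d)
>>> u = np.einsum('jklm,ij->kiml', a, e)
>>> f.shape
(11, 3)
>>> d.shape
(11, 19)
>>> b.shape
(17, 19)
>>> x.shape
(3, 3)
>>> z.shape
(2, 11, 17)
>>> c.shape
(11, 11)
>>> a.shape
(11, 17, 2, 19)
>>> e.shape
(11, 11)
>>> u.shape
(17, 11, 19, 2)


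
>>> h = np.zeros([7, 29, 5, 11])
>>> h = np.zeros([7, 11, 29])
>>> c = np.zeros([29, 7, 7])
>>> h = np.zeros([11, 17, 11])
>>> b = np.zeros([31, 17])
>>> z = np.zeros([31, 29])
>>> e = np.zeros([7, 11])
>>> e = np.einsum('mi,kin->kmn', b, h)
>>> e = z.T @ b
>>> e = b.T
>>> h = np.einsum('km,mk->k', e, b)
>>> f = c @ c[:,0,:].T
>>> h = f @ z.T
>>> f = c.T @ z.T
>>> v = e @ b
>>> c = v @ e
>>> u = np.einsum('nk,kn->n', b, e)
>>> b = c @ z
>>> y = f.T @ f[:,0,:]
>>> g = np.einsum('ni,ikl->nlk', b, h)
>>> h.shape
(29, 7, 31)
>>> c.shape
(17, 31)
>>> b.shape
(17, 29)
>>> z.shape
(31, 29)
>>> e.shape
(17, 31)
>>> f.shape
(7, 7, 31)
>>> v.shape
(17, 17)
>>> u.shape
(31,)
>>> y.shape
(31, 7, 31)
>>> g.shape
(17, 31, 7)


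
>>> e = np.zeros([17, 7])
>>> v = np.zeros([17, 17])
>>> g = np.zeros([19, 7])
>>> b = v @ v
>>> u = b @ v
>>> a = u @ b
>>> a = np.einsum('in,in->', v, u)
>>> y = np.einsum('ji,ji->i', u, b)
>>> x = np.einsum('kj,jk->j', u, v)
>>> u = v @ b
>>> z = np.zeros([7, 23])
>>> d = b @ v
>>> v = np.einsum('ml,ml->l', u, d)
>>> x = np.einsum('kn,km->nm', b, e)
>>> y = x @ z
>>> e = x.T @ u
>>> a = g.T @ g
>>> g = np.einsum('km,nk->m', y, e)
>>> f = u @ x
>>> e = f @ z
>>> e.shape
(17, 23)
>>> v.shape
(17,)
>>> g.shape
(23,)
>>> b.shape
(17, 17)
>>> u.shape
(17, 17)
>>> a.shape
(7, 7)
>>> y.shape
(17, 23)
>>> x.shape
(17, 7)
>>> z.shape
(7, 23)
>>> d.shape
(17, 17)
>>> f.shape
(17, 7)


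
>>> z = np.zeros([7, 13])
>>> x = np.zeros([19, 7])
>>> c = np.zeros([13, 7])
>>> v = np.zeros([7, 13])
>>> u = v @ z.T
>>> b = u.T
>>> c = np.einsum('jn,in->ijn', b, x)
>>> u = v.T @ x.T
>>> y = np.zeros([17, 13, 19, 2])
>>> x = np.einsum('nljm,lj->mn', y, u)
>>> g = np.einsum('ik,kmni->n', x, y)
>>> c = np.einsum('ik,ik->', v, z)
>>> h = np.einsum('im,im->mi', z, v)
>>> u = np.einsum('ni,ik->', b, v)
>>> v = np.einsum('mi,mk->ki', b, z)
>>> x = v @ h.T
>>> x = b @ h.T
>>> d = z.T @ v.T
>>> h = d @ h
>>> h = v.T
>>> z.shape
(7, 13)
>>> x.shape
(7, 13)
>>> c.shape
()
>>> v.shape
(13, 7)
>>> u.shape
()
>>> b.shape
(7, 7)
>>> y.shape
(17, 13, 19, 2)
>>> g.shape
(19,)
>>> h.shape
(7, 13)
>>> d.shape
(13, 13)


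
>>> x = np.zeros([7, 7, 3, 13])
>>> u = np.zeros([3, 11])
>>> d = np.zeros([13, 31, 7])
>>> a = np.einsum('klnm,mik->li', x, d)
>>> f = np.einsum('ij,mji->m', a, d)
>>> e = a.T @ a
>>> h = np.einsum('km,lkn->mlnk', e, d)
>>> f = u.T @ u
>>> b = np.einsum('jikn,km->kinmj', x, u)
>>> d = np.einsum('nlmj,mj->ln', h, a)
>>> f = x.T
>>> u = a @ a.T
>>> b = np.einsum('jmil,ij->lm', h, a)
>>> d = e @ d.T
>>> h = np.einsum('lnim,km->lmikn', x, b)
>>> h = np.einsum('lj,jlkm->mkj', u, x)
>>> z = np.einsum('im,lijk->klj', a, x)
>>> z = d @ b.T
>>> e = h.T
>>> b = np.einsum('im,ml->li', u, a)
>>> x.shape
(7, 7, 3, 13)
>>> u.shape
(7, 7)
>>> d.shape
(31, 13)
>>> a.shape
(7, 31)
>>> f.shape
(13, 3, 7, 7)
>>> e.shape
(7, 3, 13)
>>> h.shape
(13, 3, 7)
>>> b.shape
(31, 7)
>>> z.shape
(31, 31)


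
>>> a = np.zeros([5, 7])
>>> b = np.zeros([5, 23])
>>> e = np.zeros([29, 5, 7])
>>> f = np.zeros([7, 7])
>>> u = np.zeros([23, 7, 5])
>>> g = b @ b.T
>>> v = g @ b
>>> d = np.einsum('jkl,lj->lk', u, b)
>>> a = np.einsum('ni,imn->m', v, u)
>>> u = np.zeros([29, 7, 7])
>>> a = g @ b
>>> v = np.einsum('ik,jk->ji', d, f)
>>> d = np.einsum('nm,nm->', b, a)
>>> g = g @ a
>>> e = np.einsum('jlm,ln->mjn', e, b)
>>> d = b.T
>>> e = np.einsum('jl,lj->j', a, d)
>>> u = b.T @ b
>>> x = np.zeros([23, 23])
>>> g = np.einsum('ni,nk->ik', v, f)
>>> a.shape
(5, 23)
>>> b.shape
(5, 23)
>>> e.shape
(5,)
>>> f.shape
(7, 7)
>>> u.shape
(23, 23)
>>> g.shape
(5, 7)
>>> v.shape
(7, 5)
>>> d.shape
(23, 5)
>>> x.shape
(23, 23)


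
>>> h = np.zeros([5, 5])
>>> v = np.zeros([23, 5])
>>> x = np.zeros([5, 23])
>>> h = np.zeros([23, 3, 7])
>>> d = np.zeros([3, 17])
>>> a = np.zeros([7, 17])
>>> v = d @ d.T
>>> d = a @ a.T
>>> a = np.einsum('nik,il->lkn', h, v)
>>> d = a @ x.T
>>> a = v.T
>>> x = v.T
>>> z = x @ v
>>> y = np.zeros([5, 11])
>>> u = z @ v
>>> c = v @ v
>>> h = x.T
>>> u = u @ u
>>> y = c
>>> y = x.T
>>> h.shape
(3, 3)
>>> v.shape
(3, 3)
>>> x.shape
(3, 3)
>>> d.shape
(3, 7, 5)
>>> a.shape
(3, 3)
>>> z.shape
(3, 3)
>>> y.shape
(3, 3)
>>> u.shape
(3, 3)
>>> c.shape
(3, 3)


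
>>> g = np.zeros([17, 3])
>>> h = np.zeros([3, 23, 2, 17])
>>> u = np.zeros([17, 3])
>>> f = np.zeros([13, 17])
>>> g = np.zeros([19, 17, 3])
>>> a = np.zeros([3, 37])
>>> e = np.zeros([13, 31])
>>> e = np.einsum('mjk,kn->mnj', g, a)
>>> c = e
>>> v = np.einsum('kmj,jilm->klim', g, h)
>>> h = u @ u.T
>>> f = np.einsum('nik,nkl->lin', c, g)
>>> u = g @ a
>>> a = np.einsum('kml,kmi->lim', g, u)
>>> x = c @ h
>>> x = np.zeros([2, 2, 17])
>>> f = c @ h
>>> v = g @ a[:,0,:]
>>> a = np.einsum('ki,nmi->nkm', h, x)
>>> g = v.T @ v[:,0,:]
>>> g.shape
(17, 17, 17)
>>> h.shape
(17, 17)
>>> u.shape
(19, 17, 37)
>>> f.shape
(19, 37, 17)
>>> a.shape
(2, 17, 2)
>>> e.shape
(19, 37, 17)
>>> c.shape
(19, 37, 17)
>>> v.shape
(19, 17, 17)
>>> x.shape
(2, 2, 17)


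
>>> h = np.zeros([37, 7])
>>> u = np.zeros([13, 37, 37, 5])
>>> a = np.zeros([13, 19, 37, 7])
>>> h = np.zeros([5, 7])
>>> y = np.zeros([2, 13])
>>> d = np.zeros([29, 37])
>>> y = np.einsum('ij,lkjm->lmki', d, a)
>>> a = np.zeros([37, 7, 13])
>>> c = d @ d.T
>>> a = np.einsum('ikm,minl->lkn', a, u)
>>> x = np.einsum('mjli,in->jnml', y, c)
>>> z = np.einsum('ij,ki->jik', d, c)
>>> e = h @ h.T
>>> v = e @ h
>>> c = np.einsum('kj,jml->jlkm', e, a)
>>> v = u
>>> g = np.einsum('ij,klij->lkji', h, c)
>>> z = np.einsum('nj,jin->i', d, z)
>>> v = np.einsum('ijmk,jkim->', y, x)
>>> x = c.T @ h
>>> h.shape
(5, 7)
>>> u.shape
(13, 37, 37, 5)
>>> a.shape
(5, 7, 37)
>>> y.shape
(13, 7, 19, 29)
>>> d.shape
(29, 37)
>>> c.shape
(5, 37, 5, 7)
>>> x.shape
(7, 5, 37, 7)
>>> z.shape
(29,)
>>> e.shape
(5, 5)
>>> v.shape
()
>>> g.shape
(37, 5, 7, 5)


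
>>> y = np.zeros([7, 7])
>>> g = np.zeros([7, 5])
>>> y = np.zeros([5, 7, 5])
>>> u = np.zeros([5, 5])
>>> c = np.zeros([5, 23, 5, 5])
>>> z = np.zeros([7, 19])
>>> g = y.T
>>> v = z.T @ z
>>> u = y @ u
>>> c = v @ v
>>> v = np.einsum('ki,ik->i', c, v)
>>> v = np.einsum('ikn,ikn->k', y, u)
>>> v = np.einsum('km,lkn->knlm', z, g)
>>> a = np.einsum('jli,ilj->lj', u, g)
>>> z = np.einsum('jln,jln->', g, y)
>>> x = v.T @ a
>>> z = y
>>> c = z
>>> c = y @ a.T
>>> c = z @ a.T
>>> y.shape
(5, 7, 5)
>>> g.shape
(5, 7, 5)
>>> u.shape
(5, 7, 5)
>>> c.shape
(5, 7, 7)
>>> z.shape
(5, 7, 5)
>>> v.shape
(7, 5, 5, 19)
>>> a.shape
(7, 5)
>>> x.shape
(19, 5, 5, 5)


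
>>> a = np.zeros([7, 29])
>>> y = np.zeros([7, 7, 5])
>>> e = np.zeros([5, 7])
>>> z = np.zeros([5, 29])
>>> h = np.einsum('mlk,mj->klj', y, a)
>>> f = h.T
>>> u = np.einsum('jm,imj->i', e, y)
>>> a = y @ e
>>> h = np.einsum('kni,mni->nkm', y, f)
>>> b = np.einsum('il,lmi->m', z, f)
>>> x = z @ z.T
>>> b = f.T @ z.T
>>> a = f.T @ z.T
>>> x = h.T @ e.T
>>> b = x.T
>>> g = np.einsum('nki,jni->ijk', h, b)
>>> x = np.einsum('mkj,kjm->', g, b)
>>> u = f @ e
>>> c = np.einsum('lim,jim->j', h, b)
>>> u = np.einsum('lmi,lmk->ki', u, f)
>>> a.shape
(5, 7, 5)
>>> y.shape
(7, 7, 5)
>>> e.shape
(5, 7)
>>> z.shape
(5, 29)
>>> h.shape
(7, 7, 29)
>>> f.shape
(29, 7, 5)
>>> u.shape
(5, 7)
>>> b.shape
(5, 7, 29)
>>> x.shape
()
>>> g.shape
(29, 5, 7)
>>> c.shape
(5,)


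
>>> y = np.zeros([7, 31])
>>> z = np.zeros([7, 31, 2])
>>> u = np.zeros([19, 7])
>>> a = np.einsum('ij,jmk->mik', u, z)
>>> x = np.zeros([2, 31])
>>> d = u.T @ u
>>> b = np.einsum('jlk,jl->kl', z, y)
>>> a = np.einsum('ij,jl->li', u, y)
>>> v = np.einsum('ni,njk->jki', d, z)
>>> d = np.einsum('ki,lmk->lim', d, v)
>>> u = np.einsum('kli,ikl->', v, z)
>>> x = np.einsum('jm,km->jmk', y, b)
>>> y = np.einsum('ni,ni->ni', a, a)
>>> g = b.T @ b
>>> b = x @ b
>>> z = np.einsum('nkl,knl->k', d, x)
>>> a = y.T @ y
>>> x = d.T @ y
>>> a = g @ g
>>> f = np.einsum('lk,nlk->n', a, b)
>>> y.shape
(31, 19)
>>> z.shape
(7,)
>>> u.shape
()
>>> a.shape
(31, 31)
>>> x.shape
(2, 7, 19)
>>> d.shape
(31, 7, 2)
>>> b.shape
(7, 31, 31)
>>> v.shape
(31, 2, 7)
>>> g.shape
(31, 31)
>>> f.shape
(7,)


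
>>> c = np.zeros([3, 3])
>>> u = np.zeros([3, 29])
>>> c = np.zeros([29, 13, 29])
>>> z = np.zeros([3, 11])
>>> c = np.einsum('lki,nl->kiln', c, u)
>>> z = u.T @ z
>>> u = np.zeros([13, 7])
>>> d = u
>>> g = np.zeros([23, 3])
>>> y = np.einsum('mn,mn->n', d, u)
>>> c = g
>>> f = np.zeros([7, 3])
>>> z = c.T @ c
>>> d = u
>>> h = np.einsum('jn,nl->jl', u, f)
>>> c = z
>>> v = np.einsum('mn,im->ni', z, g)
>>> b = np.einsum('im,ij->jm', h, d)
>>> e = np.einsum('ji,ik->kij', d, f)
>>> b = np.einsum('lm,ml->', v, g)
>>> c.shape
(3, 3)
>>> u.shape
(13, 7)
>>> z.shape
(3, 3)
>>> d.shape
(13, 7)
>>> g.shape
(23, 3)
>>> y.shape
(7,)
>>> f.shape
(7, 3)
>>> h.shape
(13, 3)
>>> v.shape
(3, 23)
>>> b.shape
()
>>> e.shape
(3, 7, 13)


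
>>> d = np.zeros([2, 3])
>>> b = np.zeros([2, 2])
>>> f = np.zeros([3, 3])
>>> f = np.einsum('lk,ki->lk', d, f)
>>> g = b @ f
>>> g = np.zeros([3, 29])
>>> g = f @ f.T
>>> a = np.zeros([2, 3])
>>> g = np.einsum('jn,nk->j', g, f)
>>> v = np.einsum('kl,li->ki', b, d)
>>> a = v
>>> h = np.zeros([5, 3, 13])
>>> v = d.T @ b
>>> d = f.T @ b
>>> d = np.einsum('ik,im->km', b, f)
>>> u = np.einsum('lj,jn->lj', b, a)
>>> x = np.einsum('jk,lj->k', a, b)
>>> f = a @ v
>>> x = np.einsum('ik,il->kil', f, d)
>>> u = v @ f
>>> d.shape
(2, 3)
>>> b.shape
(2, 2)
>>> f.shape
(2, 2)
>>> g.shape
(2,)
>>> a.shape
(2, 3)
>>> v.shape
(3, 2)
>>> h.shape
(5, 3, 13)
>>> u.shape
(3, 2)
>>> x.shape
(2, 2, 3)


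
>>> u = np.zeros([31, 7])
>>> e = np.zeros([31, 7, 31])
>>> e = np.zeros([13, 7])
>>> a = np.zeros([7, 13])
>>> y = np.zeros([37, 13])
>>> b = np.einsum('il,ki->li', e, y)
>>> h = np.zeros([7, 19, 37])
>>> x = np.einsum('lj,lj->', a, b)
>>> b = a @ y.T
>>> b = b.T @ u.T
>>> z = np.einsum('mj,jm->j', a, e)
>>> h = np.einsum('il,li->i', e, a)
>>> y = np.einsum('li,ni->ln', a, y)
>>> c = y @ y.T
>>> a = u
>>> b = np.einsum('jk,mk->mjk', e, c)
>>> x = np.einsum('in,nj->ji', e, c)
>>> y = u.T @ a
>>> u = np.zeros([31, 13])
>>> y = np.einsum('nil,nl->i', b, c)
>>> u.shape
(31, 13)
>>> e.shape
(13, 7)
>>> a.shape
(31, 7)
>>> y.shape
(13,)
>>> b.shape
(7, 13, 7)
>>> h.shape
(13,)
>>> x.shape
(7, 13)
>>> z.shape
(13,)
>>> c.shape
(7, 7)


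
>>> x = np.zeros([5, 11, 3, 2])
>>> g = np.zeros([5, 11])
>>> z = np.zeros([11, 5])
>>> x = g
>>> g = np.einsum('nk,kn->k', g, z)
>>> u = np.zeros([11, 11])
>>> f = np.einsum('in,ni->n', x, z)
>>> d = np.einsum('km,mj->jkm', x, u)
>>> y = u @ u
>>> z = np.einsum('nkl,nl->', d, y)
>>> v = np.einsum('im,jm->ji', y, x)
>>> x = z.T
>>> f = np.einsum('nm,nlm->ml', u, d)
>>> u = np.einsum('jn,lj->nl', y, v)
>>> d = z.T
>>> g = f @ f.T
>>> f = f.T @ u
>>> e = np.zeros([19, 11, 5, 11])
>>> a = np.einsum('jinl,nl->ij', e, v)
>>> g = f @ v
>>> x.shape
()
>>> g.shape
(5, 11)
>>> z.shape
()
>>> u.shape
(11, 5)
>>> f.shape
(5, 5)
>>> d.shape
()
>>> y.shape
(11, 11)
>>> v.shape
(5, 11)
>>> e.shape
(19, 11, 5, 11)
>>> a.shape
(11, 19)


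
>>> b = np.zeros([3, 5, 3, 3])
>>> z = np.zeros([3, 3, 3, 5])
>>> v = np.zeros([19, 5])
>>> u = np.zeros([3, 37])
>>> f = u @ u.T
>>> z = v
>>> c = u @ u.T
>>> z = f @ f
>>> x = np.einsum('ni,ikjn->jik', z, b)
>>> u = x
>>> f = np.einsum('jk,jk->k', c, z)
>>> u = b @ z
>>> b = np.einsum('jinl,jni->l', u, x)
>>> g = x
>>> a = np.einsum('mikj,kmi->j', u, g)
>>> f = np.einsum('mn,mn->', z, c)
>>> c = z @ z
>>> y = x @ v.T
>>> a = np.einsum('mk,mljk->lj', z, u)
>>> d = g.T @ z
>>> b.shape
(3,)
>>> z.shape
(3, 3)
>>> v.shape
(19, 5)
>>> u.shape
(3, 5, 3, 3)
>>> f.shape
()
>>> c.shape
(3, 3)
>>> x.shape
(3, 3, 5)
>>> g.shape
(3, 3, 5)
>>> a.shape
(5, 3)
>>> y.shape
(3, 3, 19)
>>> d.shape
(5, 3, 3)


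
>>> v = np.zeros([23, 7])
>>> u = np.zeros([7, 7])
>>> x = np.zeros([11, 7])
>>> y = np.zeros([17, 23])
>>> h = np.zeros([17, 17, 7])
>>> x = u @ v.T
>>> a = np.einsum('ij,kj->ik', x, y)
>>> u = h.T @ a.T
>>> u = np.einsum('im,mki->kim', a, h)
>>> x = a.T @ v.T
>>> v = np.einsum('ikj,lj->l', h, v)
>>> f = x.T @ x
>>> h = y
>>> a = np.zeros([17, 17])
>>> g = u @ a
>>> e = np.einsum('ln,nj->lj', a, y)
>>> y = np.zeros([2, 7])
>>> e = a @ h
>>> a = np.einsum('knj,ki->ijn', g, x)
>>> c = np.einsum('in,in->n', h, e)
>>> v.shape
(23,)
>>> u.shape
(17, 7, 17)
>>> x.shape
(17, 23)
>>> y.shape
(2, 7)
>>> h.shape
(17, 23)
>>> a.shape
(23, 17, 7)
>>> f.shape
(23, 23)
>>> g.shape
(17, 7, 17)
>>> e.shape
(17, 23)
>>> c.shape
(23,)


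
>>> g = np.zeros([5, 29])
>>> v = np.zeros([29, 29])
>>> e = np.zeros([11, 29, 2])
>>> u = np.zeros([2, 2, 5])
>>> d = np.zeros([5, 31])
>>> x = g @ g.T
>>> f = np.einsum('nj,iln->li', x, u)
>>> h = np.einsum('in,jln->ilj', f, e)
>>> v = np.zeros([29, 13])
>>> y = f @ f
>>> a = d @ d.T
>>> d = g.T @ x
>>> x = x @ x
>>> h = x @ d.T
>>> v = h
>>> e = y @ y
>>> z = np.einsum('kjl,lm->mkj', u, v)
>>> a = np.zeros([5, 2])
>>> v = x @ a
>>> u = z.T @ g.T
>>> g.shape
(5, 29)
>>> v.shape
(5, 2)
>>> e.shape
(2, 2)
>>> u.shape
(2, 2, 5)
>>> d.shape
(29, 5)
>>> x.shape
(5, 5)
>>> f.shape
(2, 2)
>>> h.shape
(5, 29)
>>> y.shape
(2, 2)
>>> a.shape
(5, 2)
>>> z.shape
(29, 2, 2)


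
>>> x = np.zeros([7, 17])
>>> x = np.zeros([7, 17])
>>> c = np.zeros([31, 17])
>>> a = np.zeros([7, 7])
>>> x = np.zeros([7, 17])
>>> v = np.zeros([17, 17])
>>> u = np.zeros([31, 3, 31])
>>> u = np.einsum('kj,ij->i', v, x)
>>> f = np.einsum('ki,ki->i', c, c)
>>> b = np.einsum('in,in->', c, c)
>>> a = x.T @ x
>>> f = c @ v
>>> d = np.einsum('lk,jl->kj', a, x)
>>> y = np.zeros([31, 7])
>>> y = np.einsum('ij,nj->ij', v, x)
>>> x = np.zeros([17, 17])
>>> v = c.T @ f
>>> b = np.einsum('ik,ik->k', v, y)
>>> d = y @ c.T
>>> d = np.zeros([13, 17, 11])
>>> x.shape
(17, 17)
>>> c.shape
(31, 17)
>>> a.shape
(17, 17)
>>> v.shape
(17, 17)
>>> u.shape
(7,)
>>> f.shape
(31, 17)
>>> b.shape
(17,)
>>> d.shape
(13, 17, 11)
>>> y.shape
(17, 17)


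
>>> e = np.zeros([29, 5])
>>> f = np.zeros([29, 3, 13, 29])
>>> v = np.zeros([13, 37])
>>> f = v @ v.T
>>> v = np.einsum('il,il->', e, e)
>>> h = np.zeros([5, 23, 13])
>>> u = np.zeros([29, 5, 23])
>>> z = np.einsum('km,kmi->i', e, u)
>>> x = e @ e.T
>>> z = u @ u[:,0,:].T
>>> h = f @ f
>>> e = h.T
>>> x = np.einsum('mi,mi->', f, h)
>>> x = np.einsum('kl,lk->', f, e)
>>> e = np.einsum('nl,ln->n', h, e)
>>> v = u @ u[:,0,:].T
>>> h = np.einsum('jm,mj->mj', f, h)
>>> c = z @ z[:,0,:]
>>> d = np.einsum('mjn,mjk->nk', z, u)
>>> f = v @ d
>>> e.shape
(13,)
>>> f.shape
(29, 5, 23)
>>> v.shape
(29, 5, 29)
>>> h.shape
(13, 13)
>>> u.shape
(29, 5, 23)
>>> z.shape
(29, 5, 29)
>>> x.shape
()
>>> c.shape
(29, 5, 29)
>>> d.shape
(29, 23)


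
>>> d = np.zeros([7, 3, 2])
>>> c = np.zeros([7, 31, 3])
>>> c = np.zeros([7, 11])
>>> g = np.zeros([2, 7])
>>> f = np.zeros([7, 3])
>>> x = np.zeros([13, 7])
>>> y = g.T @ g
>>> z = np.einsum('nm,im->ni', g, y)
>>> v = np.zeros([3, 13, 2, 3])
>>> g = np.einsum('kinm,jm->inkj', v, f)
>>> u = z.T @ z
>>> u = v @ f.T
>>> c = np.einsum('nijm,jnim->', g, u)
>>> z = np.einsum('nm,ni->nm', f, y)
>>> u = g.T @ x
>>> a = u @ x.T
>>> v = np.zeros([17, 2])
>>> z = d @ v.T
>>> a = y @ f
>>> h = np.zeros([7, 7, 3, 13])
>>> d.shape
(7, 3, 2)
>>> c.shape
()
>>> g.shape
(13, 2, 3, 7)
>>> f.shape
(7, 3)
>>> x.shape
(13, 7)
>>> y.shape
(7, 7)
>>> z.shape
(7, 3, 17)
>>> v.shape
(17, 2)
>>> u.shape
(7, 3, 2, 7)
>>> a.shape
(7, 3)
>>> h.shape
(7, 7, 3, 13)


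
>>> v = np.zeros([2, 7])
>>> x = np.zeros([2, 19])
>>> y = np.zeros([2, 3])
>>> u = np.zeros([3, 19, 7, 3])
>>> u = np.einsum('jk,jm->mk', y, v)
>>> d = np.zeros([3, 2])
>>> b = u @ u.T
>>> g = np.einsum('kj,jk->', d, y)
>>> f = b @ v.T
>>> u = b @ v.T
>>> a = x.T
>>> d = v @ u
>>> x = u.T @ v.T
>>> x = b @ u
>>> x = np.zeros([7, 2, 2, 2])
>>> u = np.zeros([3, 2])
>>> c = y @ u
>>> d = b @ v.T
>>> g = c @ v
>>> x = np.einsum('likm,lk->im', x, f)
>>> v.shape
(2, 7)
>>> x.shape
(2, 2)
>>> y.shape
(2, 3)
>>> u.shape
(3, 2)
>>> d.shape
(7, 2)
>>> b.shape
(7, 7)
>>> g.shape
(2, 7)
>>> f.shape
(7, 2)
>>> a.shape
(19, 2)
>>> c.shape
(2, 2)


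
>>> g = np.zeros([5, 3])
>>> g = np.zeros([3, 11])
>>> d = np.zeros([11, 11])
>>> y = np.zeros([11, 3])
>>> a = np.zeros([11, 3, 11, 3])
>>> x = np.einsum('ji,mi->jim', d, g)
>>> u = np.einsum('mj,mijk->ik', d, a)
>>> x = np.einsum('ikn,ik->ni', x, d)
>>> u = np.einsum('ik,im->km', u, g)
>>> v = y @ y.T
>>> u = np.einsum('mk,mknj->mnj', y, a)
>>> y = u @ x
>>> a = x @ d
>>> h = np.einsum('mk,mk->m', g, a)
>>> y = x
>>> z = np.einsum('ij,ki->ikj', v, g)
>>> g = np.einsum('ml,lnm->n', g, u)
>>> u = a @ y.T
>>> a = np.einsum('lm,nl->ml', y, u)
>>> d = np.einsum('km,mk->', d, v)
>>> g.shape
(11,)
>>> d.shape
()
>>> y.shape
(3, 11)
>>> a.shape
(11, 3)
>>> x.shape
(3, 11)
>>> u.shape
(3, 3)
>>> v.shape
(11, 11)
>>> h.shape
(3,)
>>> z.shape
(11, 3, 11)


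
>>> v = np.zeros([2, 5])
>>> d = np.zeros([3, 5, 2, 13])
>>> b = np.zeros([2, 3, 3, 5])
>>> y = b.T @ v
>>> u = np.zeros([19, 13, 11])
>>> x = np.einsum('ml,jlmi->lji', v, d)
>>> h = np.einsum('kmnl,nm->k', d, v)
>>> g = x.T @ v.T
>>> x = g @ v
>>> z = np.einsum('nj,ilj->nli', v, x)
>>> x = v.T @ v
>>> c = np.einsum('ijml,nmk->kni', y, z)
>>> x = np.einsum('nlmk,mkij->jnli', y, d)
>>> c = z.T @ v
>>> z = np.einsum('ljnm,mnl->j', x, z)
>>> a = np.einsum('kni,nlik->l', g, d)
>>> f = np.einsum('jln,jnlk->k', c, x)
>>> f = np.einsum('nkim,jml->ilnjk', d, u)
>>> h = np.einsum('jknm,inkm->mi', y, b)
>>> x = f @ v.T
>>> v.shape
(2, 5)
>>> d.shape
(3, 5, 2, 13)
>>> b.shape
(2, 3, 3, 5)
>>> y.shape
(5, 3, 3, 5)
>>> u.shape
(19, 13, 11)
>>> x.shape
(2, 11, 3, 19, 2)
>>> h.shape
(5, 2)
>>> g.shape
(13, 3, 2)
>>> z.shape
(5,)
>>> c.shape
(13, 3, 5)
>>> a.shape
(5,)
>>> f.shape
(2, 11, 3, 19, 5)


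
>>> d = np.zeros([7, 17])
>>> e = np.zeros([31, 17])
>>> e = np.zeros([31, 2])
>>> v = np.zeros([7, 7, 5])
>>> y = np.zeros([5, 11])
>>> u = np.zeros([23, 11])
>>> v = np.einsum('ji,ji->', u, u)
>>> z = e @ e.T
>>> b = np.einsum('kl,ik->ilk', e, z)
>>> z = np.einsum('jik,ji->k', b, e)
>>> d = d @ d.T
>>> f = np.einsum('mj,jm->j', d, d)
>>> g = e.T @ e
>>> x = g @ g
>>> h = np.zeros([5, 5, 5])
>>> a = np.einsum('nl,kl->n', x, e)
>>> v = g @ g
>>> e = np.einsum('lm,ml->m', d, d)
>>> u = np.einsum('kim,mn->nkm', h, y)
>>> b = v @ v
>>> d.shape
(7, 7)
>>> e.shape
(7,)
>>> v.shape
(2, 2)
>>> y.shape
(5, 11)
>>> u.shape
(11, 5, 5)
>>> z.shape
(31,)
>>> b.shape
(2, 2)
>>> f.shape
(7,)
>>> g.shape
(2, 2)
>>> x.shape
(2, 2)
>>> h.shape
(5, 5, 5)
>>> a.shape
(2,)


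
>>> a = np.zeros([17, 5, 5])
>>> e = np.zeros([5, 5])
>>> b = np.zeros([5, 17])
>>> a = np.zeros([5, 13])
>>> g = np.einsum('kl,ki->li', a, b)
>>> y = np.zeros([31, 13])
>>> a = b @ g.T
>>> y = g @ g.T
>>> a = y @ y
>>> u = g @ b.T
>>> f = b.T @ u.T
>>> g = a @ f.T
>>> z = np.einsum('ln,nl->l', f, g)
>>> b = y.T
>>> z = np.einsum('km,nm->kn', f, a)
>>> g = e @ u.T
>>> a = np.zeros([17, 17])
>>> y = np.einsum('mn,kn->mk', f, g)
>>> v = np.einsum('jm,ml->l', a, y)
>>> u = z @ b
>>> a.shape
(17, 17)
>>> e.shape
(5, 5)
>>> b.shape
(13, 13)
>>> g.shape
(5, 13)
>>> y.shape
(17, 5)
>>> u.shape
(17, 13)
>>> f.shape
(17, 13)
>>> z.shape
(17, 13)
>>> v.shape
(5,)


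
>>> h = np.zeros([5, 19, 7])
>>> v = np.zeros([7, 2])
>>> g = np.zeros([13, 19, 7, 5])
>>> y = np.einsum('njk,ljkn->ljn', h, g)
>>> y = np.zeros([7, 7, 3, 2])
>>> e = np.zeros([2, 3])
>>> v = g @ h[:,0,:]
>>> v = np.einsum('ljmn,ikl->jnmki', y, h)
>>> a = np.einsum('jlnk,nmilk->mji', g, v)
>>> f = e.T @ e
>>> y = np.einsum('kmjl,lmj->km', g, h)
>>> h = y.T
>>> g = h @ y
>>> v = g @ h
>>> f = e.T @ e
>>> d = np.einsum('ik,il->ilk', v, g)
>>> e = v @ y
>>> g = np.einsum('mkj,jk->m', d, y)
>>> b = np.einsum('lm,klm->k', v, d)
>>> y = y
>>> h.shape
(19, 13)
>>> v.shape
(19, 13)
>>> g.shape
(19,)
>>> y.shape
(13, 19)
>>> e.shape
(19, 19)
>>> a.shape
(2, 13, 3)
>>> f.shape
(3, 3)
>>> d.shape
(19, 19, 13)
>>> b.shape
(19,)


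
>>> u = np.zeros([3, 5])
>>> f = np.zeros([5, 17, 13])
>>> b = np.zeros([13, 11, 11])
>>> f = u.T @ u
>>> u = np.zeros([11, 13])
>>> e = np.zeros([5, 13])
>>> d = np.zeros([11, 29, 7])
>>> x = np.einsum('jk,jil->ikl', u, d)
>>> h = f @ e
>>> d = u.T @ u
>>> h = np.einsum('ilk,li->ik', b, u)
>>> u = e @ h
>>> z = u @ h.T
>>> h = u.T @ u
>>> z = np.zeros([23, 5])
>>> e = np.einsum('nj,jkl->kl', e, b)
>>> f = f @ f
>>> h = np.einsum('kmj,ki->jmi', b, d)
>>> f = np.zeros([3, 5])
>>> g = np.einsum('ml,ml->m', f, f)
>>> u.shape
(5, 11)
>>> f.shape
(3, 5)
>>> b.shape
(13, 11, 11)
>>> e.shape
(11, 11)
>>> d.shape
(13, 13)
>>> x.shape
(29, 13, 7)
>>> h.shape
(11, 11, 13)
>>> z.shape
(23, 5)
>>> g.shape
(3,)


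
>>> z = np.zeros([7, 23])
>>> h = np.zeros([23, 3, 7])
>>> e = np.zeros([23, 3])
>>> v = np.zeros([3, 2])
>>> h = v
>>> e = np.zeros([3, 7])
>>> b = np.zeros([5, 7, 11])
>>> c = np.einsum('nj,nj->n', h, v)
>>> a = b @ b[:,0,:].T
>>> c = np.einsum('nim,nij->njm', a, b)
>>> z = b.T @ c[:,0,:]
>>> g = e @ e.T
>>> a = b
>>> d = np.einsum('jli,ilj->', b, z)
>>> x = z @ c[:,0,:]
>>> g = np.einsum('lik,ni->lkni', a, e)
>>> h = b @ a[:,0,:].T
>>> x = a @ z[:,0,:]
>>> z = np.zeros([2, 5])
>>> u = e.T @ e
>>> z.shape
(2, 5)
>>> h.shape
(5, 7, 5)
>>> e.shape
(3, 7)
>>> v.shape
(3, 2)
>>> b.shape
(5, 7, 11)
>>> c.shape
(5, 11, 5)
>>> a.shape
(5, 7, 11)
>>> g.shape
(5, 11, 3, 7)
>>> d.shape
()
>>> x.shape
(5, 7, 5)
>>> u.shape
(7, 7)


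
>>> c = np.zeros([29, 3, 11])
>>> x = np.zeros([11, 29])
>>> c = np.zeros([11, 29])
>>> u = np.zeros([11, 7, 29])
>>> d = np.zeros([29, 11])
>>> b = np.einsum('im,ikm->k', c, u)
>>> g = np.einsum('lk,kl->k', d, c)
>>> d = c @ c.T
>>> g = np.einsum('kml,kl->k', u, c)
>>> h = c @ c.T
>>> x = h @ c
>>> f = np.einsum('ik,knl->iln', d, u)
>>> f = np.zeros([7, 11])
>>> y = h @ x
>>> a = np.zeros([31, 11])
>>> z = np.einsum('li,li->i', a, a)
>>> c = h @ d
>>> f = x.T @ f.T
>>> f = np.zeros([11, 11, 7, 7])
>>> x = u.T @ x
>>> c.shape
(11, 11)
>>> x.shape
(29, 7, 29)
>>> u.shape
(11, 7, 29)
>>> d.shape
(11, 11)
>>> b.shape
(7,)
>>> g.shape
(11,)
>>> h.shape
(11, 11)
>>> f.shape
(11, 11, 7, 7)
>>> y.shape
(11, 29)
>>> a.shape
(31, 11)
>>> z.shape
(11,)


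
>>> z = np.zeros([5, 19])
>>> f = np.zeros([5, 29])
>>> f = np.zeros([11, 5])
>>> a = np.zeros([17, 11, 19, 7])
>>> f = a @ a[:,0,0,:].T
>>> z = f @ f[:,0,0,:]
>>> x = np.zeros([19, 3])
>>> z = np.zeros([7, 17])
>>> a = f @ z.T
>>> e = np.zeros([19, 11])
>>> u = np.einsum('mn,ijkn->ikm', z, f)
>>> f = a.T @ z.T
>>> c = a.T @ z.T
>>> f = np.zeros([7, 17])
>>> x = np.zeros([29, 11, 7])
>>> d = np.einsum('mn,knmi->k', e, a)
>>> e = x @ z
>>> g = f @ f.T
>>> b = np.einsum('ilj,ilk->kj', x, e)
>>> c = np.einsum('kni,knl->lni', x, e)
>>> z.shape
(7, 17)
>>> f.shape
(7, 17)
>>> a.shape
(17, 11, 19, 7)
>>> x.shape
(29, 11, 7)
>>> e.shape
(29, 11, 17)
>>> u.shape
(17, 19, 7)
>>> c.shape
(17, 11, 7)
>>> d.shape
(17,)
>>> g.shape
(7, 7)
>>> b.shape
(17, 7)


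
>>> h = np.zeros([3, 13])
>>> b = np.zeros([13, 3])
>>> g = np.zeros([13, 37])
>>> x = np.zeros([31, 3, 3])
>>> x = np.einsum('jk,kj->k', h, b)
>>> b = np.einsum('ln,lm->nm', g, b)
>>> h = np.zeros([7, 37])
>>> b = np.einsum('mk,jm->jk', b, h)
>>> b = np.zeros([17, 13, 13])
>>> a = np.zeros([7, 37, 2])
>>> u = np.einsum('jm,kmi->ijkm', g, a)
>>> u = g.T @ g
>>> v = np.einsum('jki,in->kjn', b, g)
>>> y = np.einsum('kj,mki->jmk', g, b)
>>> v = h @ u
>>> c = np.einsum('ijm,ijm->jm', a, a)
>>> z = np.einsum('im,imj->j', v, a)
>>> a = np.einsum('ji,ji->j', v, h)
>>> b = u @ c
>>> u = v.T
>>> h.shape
(7, 37)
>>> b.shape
(37, 2)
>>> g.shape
(13, 37)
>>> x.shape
(13,)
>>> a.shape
(7,)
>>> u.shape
(37, 7)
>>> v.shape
(7, 37)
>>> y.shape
(37, 17, 13)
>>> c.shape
(37, 2)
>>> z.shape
(2,)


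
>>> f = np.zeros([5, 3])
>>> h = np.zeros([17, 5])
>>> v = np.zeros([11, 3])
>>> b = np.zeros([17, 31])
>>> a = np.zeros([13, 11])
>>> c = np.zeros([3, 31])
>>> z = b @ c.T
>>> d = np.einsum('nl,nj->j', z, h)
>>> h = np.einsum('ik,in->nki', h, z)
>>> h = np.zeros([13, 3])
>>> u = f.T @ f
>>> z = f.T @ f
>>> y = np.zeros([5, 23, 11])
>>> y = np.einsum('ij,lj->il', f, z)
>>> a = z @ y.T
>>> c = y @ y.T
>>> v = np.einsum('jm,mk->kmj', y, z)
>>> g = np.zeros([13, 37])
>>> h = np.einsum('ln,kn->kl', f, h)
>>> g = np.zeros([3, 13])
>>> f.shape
(5, 3)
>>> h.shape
(13, 5)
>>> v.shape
(3, 3, 5)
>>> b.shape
(17, 31)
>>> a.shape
(3, 5)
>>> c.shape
(5, 5)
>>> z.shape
(3, 3)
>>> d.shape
(5,)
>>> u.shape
(3, 3)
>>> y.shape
(5, 3)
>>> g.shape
(3, 13)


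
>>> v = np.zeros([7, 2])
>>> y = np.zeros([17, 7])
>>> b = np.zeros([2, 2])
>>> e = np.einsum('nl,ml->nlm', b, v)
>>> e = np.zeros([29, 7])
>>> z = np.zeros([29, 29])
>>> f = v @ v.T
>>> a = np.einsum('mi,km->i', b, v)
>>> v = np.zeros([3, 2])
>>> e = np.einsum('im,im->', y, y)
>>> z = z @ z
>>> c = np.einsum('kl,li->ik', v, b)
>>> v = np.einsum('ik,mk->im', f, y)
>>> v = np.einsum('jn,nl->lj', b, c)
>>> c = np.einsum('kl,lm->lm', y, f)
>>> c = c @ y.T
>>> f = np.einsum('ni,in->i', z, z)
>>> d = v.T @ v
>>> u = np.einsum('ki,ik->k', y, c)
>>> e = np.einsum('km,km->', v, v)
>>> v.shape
(3, 2)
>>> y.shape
(17, 7)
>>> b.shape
(2, 2)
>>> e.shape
()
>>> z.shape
(29, 29)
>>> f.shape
(29,)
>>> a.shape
(2,)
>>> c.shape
(7, 17)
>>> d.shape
(2, 2)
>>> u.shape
(17,)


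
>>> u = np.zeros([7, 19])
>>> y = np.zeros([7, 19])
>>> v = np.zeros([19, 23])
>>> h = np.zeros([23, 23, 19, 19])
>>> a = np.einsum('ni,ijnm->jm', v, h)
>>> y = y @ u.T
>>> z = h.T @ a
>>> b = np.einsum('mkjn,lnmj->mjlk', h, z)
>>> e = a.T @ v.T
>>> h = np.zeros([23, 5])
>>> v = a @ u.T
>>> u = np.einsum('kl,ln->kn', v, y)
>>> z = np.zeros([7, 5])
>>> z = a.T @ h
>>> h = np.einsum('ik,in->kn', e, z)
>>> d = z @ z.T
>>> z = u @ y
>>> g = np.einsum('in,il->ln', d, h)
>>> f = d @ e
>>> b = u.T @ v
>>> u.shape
(23, 7)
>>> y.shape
(7, 7)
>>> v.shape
(23, 7)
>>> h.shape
(19, 5)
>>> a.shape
(23, 19)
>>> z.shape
(23, 7)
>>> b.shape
(7, 7)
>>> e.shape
(19, 19)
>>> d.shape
(19, 19)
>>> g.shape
(5, 19)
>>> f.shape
(19, 19)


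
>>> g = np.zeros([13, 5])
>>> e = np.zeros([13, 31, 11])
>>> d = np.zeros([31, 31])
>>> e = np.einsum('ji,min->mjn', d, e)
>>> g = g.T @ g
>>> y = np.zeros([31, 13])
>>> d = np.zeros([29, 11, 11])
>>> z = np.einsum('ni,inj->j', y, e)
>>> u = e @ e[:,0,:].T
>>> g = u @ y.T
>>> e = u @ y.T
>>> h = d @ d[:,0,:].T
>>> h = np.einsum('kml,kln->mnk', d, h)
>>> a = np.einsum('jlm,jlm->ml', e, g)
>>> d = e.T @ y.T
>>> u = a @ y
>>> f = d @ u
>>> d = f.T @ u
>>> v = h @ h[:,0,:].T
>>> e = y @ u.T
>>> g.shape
(13, 31, 31)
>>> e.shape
(31, 31)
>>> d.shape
(13, 31, 13)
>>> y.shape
(31, 13)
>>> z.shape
(11,)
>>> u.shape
(31, 13)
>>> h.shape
(11, 29, 29)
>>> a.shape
(31, 31)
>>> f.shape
(31, 31, 13)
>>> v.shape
(11, 29, 11)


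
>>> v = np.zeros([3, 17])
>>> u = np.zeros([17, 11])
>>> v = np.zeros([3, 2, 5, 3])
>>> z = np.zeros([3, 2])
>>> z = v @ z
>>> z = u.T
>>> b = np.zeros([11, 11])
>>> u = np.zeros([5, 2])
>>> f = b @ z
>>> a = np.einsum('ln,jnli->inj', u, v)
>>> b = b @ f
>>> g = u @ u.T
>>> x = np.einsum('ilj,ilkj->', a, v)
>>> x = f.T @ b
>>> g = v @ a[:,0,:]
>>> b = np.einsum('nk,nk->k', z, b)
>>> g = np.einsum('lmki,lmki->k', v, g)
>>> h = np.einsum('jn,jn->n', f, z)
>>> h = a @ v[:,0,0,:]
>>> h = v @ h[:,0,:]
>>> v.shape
(3, 2, 5, 3)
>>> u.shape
(5, 2)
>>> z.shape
(11, 17)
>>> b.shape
(17,)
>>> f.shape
(11, 17)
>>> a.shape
(3, 2, 3)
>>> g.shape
(5,)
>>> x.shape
(17, 17)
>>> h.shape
(3, 2, 5, 3)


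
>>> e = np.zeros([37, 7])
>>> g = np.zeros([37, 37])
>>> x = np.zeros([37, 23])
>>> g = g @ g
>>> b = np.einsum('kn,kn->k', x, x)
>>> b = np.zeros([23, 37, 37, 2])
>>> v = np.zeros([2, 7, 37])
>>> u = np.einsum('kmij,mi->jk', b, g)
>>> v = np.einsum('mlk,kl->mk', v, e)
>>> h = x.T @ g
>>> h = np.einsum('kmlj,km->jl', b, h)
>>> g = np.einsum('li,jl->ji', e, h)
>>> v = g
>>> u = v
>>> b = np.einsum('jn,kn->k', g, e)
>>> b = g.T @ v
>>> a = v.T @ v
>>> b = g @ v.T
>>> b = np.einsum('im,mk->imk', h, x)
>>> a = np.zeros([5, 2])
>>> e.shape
(37, 7)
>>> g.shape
(2, 7)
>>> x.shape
(37, 23)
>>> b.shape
(2, 37, 23)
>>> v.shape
(2, 7)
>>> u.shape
(2, 7)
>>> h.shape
(2, 37)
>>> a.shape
(5, 2)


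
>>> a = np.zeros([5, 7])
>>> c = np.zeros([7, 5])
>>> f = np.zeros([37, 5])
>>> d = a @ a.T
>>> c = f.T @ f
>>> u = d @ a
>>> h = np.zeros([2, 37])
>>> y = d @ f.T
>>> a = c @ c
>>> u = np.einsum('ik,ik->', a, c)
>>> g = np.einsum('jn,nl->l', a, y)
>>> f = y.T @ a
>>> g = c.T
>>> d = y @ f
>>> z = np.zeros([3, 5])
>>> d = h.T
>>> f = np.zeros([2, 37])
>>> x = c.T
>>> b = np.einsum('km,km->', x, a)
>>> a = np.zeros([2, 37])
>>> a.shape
(2, 37)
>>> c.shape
(5, 5)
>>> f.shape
(2, 37)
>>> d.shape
(37, 2)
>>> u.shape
()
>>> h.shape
(2, 37)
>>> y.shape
(5, 37)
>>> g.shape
(5, 5)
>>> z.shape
(3, 5)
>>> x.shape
(5, 5)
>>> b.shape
()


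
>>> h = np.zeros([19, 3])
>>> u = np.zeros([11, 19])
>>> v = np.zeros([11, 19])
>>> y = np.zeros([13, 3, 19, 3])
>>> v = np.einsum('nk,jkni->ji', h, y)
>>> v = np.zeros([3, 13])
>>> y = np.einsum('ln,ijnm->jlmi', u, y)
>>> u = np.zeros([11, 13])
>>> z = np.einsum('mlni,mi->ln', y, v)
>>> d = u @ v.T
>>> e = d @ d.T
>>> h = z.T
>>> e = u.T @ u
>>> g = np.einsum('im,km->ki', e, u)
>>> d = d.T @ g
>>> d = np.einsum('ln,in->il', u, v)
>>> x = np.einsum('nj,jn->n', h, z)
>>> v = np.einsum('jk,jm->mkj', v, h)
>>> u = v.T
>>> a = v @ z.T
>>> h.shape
(3, 11)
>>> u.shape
(3, 13, 11)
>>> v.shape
(11, 13, 3)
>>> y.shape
(3, 11, 3, 13)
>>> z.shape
(11, 3)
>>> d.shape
(3, 11)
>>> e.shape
(13, 13)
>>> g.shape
(11, 13)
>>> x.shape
(3,)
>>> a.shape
(11, 13, 11)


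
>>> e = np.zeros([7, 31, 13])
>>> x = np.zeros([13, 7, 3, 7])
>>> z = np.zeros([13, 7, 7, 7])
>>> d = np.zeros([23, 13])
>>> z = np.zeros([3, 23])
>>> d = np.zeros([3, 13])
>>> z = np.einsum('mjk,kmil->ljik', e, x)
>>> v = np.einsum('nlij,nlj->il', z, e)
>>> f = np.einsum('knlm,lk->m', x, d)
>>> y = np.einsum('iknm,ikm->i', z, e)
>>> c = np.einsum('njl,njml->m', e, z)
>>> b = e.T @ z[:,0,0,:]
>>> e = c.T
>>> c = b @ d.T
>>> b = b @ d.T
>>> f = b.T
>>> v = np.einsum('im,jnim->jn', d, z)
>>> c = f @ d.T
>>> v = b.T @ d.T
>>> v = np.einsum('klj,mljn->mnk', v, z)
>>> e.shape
(3,)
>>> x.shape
(13, 7, 3, 7)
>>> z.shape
(7, 31, 3, 13)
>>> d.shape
(3, 13)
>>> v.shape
(7, 13, 3)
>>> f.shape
(3, 31, 13)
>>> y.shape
(7,)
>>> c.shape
(3, 31, 3)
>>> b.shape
(13, 31, 3)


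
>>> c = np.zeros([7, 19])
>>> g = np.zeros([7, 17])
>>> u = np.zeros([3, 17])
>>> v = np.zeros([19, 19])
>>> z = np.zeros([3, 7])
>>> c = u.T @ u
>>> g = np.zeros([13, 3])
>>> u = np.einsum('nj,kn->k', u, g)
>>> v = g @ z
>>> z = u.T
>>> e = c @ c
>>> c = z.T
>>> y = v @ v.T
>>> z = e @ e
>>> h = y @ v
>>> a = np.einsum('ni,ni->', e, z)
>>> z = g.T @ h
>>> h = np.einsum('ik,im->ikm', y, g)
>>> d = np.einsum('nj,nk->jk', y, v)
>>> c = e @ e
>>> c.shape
(17, 17)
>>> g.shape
(13, 3)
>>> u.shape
(13,)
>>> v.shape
(13, 7)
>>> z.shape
(3, 7)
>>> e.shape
(17, 17)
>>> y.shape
(13, 13)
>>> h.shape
(13, 13, 3)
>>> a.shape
()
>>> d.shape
(13, 7)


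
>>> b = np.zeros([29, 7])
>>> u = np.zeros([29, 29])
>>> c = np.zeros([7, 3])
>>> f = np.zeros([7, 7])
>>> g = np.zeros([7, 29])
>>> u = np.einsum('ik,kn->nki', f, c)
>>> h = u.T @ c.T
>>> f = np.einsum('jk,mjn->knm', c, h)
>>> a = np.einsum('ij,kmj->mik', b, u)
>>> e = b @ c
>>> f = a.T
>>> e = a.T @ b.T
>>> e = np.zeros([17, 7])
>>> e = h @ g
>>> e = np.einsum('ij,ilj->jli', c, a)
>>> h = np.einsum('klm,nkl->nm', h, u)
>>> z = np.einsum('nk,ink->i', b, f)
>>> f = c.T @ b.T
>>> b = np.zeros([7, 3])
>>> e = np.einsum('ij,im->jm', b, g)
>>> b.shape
(7, 3)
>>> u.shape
(3, 7, 7)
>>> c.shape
(7, 3)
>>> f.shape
(3, 29)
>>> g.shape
(7, 29)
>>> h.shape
(3, 7)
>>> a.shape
(7, 29, 3)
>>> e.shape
(3, 29)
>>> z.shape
(3,)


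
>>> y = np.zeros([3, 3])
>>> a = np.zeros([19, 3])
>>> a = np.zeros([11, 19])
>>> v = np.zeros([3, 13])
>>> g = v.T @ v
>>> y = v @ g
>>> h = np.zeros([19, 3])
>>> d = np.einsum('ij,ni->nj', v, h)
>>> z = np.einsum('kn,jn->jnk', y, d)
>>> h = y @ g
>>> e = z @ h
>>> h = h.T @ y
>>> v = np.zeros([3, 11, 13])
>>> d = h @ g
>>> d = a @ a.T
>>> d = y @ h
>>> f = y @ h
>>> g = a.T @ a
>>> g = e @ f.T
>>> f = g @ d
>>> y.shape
(3, 13)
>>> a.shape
(11, 19)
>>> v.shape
(3, 11, 13)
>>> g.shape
(19, 13, 3)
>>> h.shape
(13, 13)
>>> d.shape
(3, 13)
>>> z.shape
(19, 13, 3)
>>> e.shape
(19, 13, 13)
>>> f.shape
(19, 13, 13)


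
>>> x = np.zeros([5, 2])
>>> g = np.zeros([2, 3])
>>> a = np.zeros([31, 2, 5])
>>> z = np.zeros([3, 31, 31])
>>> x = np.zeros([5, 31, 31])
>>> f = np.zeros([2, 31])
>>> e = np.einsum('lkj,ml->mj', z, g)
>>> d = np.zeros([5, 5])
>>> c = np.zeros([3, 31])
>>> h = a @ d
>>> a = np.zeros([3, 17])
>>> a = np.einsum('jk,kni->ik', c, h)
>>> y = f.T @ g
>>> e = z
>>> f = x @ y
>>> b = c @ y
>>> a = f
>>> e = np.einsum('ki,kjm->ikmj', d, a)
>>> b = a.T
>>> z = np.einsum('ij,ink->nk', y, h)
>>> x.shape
(5, 31, 31)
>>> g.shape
(2, 3)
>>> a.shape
(5, 31, 3)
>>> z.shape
(2, 5)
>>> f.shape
(5, 31, 3)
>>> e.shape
(5, 5, 3, 31)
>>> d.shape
(5, 5)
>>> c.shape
(3, 31)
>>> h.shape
(31, 2, 5)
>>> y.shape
(31, 3)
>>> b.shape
(3, 31, 5)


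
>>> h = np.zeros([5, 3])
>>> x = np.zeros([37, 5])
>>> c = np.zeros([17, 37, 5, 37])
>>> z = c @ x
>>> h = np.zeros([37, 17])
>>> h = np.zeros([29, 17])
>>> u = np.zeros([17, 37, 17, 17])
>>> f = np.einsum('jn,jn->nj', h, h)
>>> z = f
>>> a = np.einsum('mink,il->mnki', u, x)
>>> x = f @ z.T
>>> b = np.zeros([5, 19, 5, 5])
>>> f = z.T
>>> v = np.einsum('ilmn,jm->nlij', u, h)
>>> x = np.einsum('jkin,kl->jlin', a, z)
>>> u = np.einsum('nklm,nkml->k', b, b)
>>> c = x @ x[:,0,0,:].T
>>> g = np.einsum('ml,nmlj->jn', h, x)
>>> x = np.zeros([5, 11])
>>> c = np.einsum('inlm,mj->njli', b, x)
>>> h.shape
(29, 17)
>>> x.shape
(5, 11)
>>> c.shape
(19, 11, 5, 5)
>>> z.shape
(17, 29)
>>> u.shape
(19,)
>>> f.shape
(29, 17)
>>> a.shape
(17, 17, 17, 37)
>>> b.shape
(5, 19, 5, 5)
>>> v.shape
(17, 37, 17, 29)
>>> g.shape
(37, 17)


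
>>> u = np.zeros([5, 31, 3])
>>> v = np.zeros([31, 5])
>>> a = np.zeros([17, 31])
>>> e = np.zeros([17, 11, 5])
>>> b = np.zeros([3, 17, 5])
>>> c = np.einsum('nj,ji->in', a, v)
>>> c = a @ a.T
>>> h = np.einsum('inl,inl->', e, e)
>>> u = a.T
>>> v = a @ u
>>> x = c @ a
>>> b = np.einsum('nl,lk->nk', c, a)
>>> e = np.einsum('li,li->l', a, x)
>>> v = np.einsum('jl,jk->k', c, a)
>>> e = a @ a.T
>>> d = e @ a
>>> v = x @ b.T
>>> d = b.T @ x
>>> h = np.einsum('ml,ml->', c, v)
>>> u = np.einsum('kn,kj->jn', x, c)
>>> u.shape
(17, 31)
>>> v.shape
(17, 17)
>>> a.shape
(17, 31)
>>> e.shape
(17, 17)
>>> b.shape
(17, 31)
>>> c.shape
(17, 17)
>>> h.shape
()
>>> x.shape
(17, 31)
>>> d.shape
(31, 31)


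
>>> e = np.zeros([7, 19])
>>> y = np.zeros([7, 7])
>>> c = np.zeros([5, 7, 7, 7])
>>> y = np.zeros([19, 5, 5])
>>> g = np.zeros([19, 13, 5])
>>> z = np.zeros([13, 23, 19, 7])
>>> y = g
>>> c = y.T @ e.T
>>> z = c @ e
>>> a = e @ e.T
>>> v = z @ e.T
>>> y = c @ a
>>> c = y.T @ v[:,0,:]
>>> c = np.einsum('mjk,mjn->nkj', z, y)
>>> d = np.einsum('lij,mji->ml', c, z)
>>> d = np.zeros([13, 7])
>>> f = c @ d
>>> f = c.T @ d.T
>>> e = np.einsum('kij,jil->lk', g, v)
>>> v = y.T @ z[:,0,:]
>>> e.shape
(7, 19)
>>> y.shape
(5, 13, 7)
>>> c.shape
(7, 19, 13)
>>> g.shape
(19, 13, 5)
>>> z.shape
(5, 13, 19)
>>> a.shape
(7, 7)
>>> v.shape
(7, 13, 19)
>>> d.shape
(13, 7)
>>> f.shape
(13, 19, 13)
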